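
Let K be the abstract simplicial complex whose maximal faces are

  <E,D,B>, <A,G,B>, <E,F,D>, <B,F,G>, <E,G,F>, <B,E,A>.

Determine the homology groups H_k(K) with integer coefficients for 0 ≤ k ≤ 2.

H_0 = Z,  H_1 = Z,  H_2 = 0.

Order the vertices as A < B < D < E < F < G. Listing each simplex with vertices in this order, K has dimension 2 with simplices:

  0-simplices (6): A, B, D, E, F, G
  1-simplices (12): AB, AE, AG, BD, BE, BF, BG, DE, DF, EF, EG, FG
  2-simplices (6): ABE, ABG, BDE, BFG, DEF, EFG

giving chain groups C_0 ≅ Z^6, C_1 ≅ Z^12, C_2 ≅ Z^6.

∂_1: C_1 → C_0 sends each edge [p,q] (with p < q) to q − p. For instance
  ∂DF = F − D.
The 6×12 boundary matrix has rank 5 and Smith normal form diag(1,1,1,1,1).

The boundary map ∂_2: C_2 → C_1 sends each 2-simplex [p,q,r] to [q,r] − [p,r] + [p,q]. For instance
  ∂ABE = BE − AE + AB,
  ∂EFG = FG − EG + EF.
This gives a 12×6 integer matrix of rank 6; reducing to Smith normal form yields diagonal entries (1,1,1,1,1,1).

Computing H_k = (kernel of ∂_k) / (image of ∂_{k+1}):

  H_0: rank C_0 − rank ∂_1 = 6 − 5 = 1, and the invariant factors of ∂_1 are all 1, so H_0 = Z.
  H_1: rank ker ∂_1 − rank ∂_2 = (12 − 5) − 6 = 1, and the invariant factors of ∂_2 are all 1, so H_1 = Z.
  H_2: rank ker ∂_2 − rank ∂_3 = (6 − 6) − 0 = 0, and there is no ∂_3, so H_2 = 0.

As a check, the Euler characteristic is 6 − 12 + 6 = 0, which agrees with 1 − 1 + 0 = 0.
(K is a triangulation of the cylinder S^1 x I.)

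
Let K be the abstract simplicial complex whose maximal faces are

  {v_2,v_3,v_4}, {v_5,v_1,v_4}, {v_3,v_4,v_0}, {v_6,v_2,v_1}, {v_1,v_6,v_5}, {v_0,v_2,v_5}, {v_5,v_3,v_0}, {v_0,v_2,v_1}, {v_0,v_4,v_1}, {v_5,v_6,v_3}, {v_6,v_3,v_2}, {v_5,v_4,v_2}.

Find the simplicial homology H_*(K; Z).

H_0 ≅ Z,  H_1 ≅ Z/2Z,  H_2 = 0.

We work with the vertex ordering v_0 < v_1 < v_2 < v_3 < v_4 < v_5 < v_6. The simplices of K, each written with vertices in increasing order, are:

  0-simplices (7): [v_0], [v_1], [v_2], [v_3], [v_4], [v_5], [v_6]
  1-simplices (18): (18 of them)
  2-simplices (12): (12 of them)

giving chain groups C_0 ≅ Z^7, C_1 ≅ Z^18, C_2 ≅ Z^12.

The boundary map ∂_1: C_1 → C_0 is given by ∂[p,q] = [q] − [p]. For instance
  ∂[v_5,v_6] = [v_6] − [v_5].
As a 7×18 matrix over Z this has rank 6, with invariant factors (1,1,1,1,1,1).

The boundary map ∂_2: C_2 → C_1 maps a triangle to the signed sum of its edges. For instance
  ∂[v_0,v_3,v_5] = [v_3,v_5] − [v_0,v_5] + [v_0,v_3],
  ∂[v_1,v_4,v_5] = [v_4,v_5] − [v_1,v_5] + [v_1,v_4].
The 18×12 boundary matrix has rank 12 and Smith normal form diag(1,1,1,1,1,1,1,1,1,1,1,2).

Reading off H_k = ker ∂_k / im ∂_{k+1}:

  H_0: rank C_0 − rank ∂_1 = 7 − 6 = 1, and the invariant factors of ∂_1 are all 1, so H_0 = Z.
  H_1: rank ker ∂_1 − rank ∂_2 = (18 − 6) − 12 = 0, and ∂_2 has invariant factor 2 > 1, so H_1 = Z/2Z.
  H_2: rank ker ∂_2 − rank ∂_3 = (12 − 12) − 0 = 0, and there is no ∂_3, so H_2 = 0.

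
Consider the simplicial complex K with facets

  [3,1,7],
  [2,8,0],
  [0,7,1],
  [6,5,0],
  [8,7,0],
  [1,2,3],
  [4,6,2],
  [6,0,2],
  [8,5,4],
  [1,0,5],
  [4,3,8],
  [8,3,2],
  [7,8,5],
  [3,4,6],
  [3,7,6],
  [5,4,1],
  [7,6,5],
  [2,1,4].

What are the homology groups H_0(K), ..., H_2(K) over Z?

H_0 ≅ Z,  H_1 ≅ Z × Z/2,  H_2 = 0.

Fix the vertex order 0 < 1 < 2 < 3 < 4 < 5 < 6 < 7 < 8 and write every simplex with vertices in increasing order. Then dim K = 2 and the simplices of K are:

  0-simplices (9): [0], [1], [2], [3], [4], [5], [6], [7], [8]
  1-simplices (27): (27 of them)
  2-simplices (18): [0,1,5], [0,1,7], [0,2,6], [0,2,8], [0,5,6], [0,7,8], [1,2,3], [1,2,4], [1,3,7], [1,4,5], [2,3,8], [2,4,6], [3,4,6], [3,4,8], [3,6,7], [4,5,8], [5,6,7], [5,7,8]

Hence C_0 ≅ Z^9, C_1 ≅ Z^27, C_2 ≅ Z^18.

∂_1: C_1 → C_0 sends each edge [p,q] (with p < q) to q − p.
The 9×27 boundary matrix has rank 8 and Smith normal form diag(1,1,1,1,1,1,1,1).

Boundary ∂_2: C_2 → C_1 sends each 2-simplex [p,q,r] to [q,r] − [p,r] + [p,q]. For instance
  ∂[1,3,7] = [3,7] − [1,7] + [1,3],
  ∂[5,6,7] = [6,7] − [5,7] + [5,6].
The resulting 27×18 matrix has rank 18, and its Smith normal form has invariant factors (1,1,1,1,1,1,1,1,1,1,1,1,1,1,1,1,1,2).

Now H_k = ker ∂_k / im ∂_{k+1}, so:

  H_0: rank C_0 − rank ∂_1 = 9 − 8 = 1, and the invariant factors of ∂_1 are all 1, so H_0 = Z.
  H_1: rank ker ∂_1 − rank ∂_2 = (27 − 8) − 18 = 1, and ∂_2 has invariant factor 2 > 1, so H_1 = Z × Z/2.
  H_2: rank ker ∂_2 − rank ∂_3 = (18 − 18) − 0 = 0, and there is no ∂_3, so H_2 = 0.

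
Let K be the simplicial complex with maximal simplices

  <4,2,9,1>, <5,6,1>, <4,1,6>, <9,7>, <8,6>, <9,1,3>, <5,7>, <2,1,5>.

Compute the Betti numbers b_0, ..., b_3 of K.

We work with the vertex ordering 1 < 2 < 3 < 4 < 5 < 6 < 7 < 8 < 9. The simplices of K, each written with vertices in increasing order, are:

  0-simplices (9): [1], [2], [3], [4], [5], [6], [7], [8], [9]
  1-simplices (16): [1,2], [1,3], [1,4], [1,5], [1,6], [1,9], [2,4], [2,5], [2,9], [3,9], [4,6], [4,9], [5,6], [5,7], [6,8], [7,9]
  2-simplices (8): [1,2,4], [1,2,5], [1,2,9], [1,3,9], [1,4,6], [1,4,9], [1,5,6], [2,4,9]
  3-simplices (1): [1,2,4,9]

Hence C_0 ≅ Z^9, C_1 ≅ Z^16, C_2 ≅ Z^8, C_3 ≅ Z^1.

Boundary ∂_1: C_1 → C_0 is given by ∂[p,q] = [q] − [p].
The resulting 9×16 matrix has rank 8, and its Smith normal form has invariant factors (1,1,1,1,1,1,1,1).

∂_2: C_2 → C_1 maps a triangle to the signed sum of its edges. For instance
  ∂[2,4,9] = [4,9] − [2,9] + [2,4],
  ∂[1,5,6] = [5,6] − [1,6] + [1,5].
The resulting 16×8 matrix has rank 7, and its Smith normal form has invariant factors (1,1,1,1,1,1,1).

Boundary ∂_3: C_3 → C_2 sends each 3-simplex σ to the alternating sum Σ_i (−1)^i (σ with its i-th vertex removed). For instance
  ∂[1,2,4,9] = [2,4,9] − [1,4,9] + [1,2,9] − [1,2,4].
The resulting 8×1 matrix has rank 1, and its Smith normal form has invariant factors (1).

From H_k ≅ ker(∂_k) / im(∂_{k+1}) we obtain:

  H_0: rank C_0 − rank ∂_1 = 9 − 8 = 1, and the invariant factors of ∂_1 are all 1, so H_0 ≅ Z.
  H_1: rank ker ∂_1 − rank ∂_2 = (16 − 8) − 7 = 1, and the invariant factors of ∂_2 are all 1, so H_1 ≅ Z.
  H_2: rank ker ∂_2 − rank ∂_3 = (8 − 7) − 1 = 0, and the invariant factors of ∂_3 are all 1, so H_2 ≅ 0.
  H_3: rank ker ∂_3 − rank ∂_4 = (1 − 1) − 0 = 0, and there is no ∂_4, so H_3 ≅ 0.

Hence the Betti numbers are b_0 = 1, b_1 = 1, b_2 = 0, b_3 = 0.

b_0 = 1, b_1 = 1, b_2 = 0, b_3 = 0.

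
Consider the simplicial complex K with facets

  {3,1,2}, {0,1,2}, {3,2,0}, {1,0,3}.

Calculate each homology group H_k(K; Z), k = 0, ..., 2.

K has 4 vertices, 6 edges, 4 triangles.
rank ∂_0 = 0, rank ∂_1 = 3 ⇒ b_0 = 4 − 0 − 3 = 1; all invariant factors of ∂_1 are 1 so no torsion. So H_0 ≅ Z.
rank ∂_1 = 3, rank ∂_2 = 3 ⇒ b_1 = 6 − 3 − 3 = 0; all invariant factors of ∂_2 are 1 so no torsion. So H_1 ≅ 0.
rank ∂_2 = 3, rank ∂_3 = 0 ⇒ b_2 = 4 − 3 − 0 = 1. So H_2 ≅ Z.

H_0 = Z,  H_1 = 0,  H_2 = Z.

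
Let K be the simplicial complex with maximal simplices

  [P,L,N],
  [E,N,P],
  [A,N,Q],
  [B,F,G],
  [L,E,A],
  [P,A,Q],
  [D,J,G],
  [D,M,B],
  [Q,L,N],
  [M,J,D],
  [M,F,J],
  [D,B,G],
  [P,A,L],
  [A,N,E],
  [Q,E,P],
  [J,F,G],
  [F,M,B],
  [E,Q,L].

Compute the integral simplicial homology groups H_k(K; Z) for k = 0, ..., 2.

Fix the vertex order A < B < D < E < F < G < J < L < M < N < P < Q and write every simplex with vertices in increasing order. Then dim K = 2 and the simplices of K are:

  0-simplices (12): A, B, D, E, F, G, J, L, M, N, P, Q
  1-simplices (27): AE, AL, AN, AP, AQ, BD, BF, BG, BM, DG, DJ, DM, EL, EN, EP, EQ, FG, FJ, FM, GJ, JM, LN, LP, LQ, NP, NQ, PQ
  2-simplices (18): AEL, AEN, ALP, ANQ, APQ, BDG, BDM, BFG, BFM, DGJ, DJM, ELQ, ENP, EPQ, FGJ, FJM, LNP, LNQ

giving chain groups C_0 ≅ Z^12, C_1 ≅ Z^27, C_2 ≅ Z^18.

The boundary map ∂_1: C_1 → C_0 maps an edge to its endpoints' difference, ∂[p,q] = q − p.
As a 12×27 matrix over Z this has rank 10, with invariant factors (1,1,1,1,1,1,1,1,1,1).

Boundary ∂_2: C_2 → C_1 maps a triangle to the signed sum of its edges. For instance
  ∂AEN = EN − AN + AE,
  ∂ENP = NP − EP + EN.
This gives a 27×18 integer matrix of rank 17; reducing to Smith normal form yields diagonal entries (1,1,1,1,1,1,1,1,1,1,1,1,1,1,1,1,2).

Now H_k = ker ∂_k / im ∂_{k+1}, so:

  H_0: rank C_0 − rank ∂_1 = 12 − 10 = 2, and the invariant factors of ∂_1 are all 1, so H_0 = Z^2.
  H_1: rank ker ∂_1 − rank ∂_2 = (27 − 10) − 17 = 0, and ∂_2 has invariant factor 2 > 1, so H_1 = Z/2.
  H_2: rank ker ∂_2 − rank ∂_3 = (18 − 17) − 0 = 1, and there is no ∂_3, so H_2 = Z.

H_0 = Z^2,  H_1 = Z/2,  H_2 = Z.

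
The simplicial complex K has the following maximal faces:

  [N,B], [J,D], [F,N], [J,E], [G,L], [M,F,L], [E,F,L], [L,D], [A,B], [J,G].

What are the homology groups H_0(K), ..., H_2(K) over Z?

Order the vertices as A < B < D < E < F < G < J < L < M < N. Listing each simplex with vertices in this order, K has dimension 2 with simplices:

  0-simplices (10): A, B, D, E, F, G, J, L, M, N
  1-simplices (13): AB, BN, DJ, DL, EF, EJ, EL, FL, FM, FN, GJ, GL, LM
  2-simplices (2): EFL, FLM

so the chain groups are C_0 ≅ Z^10, C_1 ≅ Z^13, C_2 ≅ Z^2.

∂_1: C_1 → C_0 maps an edge to its endpoints' difference, ∂[p,q] = q − p. For instance
  ∂EF = F − E.
The resulting 10×13 matrix has rank 9, and its Smith normal form has invariant factors (1,1,1,1,1,1,1,1,1).

∂_2: C_2 → C_1 maps a triangle to the signed sum of its edges. For instance
  ∂EFL = FL − EL + EF,
  ∂FLM = LM − FM + FL.
The 13×2 boundary matrix has rank 2 and Smith normal form diag(1,1).

Reading off H_k = ker ∂_k / im ∂_{k+1}:

  H_0: rank C_0 − rank ∂_1 = 10 − 9 = 1, and the invariant factors of ∂_1 are all 1, so H_0 = Z.
  H_1: rank ker ∂_1 − rank ∂_2 = (13 − 9) − 2 = 2, and the invariant factors of ∂_2 are all 1, so H_1 = Z^2.
  H_2: rank ker ∂_2 − rank ∂_3 = (2 − 2) − 0 = 0, and there is no ∂_3, so H_2 = 0.

As a check, the Euler characteristic is 10 − 13 + 2 = -1, which agrees with 1 − 2 + 0 = -1.

H_0 ≅ Z,  H_1 ≅ Z^2,  H_2 = 0.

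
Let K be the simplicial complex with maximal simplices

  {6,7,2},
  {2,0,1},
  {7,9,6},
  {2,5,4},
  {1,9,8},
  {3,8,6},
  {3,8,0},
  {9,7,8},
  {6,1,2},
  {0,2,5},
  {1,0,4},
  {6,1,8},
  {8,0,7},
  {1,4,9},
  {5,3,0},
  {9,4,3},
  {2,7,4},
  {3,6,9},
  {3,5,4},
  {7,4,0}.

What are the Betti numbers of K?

We work with the vertex ordering 0 < 1 < 2 < 3 < 4 < 5 < 6 < 7 < 8 < 9. The simplices of K, each written with vertices in increasing order, are:

  0-simplices (10): [0], [1], [2], [3], [4], [5], [6], [7], [8], [9]
  1-simplices (30): (30 of them)
  2-simplices (20): (20 of them)

so the chain groups are C_0 ≅ Z^10, C_1 ≅ Z^30, C_2 ≅ Z^20.

∂_1: C_1 → C_0 is given by ∂[p,q] = [q] − [p]. For instance
  ∂[0,2] = [2] − [0].
The resulting 10×30 matrix has rank 9, and its Smith normal form has invariant factors (1,1,1,1,1,1,1,1,1).

Boundary ∂_2: C_2 → C_1 acts by ∂[p,q,r] = [q,r] − [p,r] + [p,q]. For instance
  ∂[0,1,4] = [1,4] − [0,4] + [0,1],
  ∂[0,4,7] = [4,7] − [0,7] + [0,4].
As a 30×20 matrix over Z this has rank 20, with invariant factors (1,1,1,1,1,1,1,1,1,1,1,1,1,1,1,1,1,1,1,2).

Reading off H_k = ker ∂_k / im ∂_{k+1}:

  H_0: rank C_0 − rank ∂_1 = 10 − 9 = 1, and the invariant factors of ∂_1 are all 1, so H_0 = Z.
  H_1: rank ker ∂_1 − rank ∂_2 = (30 − 9) − 20 = 1, and ∂_2 has invariant factor 2 > 1, so H_1 = Z × Z/2.
  H_2: rank ker ∂_2 − rank ∂_3 = (20 − 20) − 0 = 0, and there is no ∂_3, so H_2 = 0.

As a check, the Euler characteristic is 10 − 30 + 20 = 0, which agrees with 1 − 1 + 0 = 0.

Hence the Betti numbers are b_0 = 1, b_1 = 1, b_2 = 0.

b_0 = 1, b_1 = 1, b_2 = 0.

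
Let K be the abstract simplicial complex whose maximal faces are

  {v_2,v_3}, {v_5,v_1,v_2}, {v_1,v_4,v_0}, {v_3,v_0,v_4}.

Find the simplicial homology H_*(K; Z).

Take the total order v_0 < v_1 < v_2 < v_3 < v_4 < v_5 on the vertex set. Then K (dimension 2) consists of the simplices:

  0-simplices (6): [v_0], [v_1], [v_2], [v_3], [v_4], [v_5]
  1-simplices (9): [v_0,v_1], [v_0,v_3], [v_0,v_4], [v_1,v_2], [v_1,v_4], [v_1,v_5], [v_2,v_3], [v_2,v_5], [v_3,v_4]
  2-simplices (3): [v_0,v_1,v_4], [v_0,v_3,v_4], [v_1,v_2,v_5]

Hence C_0 ≅ Z^6, C_1 ≅ Z^9, C_2 ≅ Z^3.

∂_1: C_1 → C_0 is given by ∂[p,q] = [q] − [p].
This gives a 6×9 integer matrix of rank 5; reducing to Smith normal form yields diagonal entries (1,1,1,1,1).

∂_2: C_2 → C_1 sends each 2-simplex [p,q,r] to [q,r] − [p,r] + [p,q]. For instance
  ∂[v_0,v_3,v_4] = [v_3,v_4] − [v_0,v_4] + [v_0,v_3],
  ∂[v_0,v_1,v_4] = [v_1,v_4] − [v_0,v_4] + [v_0,v_1].
The 9×3 boundary matrix has rank 3 and Smith normal form diag(1,1,1).

Computing H_k = (kernel of ∂_k) / (image of ∂_{k+1}):

  H_0: rank C_0 − rank ∂_1 = 6 − 5 = 1, and the invariant factors of ∂_1 are all 1, so H_0 = Z.
  H_1: rank ker ∂_1 − rank ∂_2 = (9 − 5) − 3 = 1, and the invariant factors of ∂_2 are all 1, so H_1 = Z.
  H_2: rank ker ∂_2 − rank ∂_3 = (3 − 3) − 0 = 0, and there is no ∂_3, so H_2 = 0.

H_0 = Z,  H_1 = Z,  H_2 = 0.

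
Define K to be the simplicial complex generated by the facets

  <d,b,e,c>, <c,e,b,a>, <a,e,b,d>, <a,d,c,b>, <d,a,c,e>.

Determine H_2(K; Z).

H_2 = 0.

K has 5 vertices, 10 edges, 10 triangles, 5 3-simplices.
rank ∂_2 = 6, rank ∂_3 = 4 ⇒ b_2 = 10 − 6 − 4 = 0; all invariant factors of ∂_3 are 1 so no torsion. So H_2 ≅ 0.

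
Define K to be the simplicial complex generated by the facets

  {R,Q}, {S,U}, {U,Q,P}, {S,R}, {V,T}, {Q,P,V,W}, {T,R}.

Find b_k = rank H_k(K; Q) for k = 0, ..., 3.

b_0 = 1, b_1 = 2, b_2 = 0, b_3 = 0.

K has 8 vertices, 13 edges, 5 triangles, 1 3-simplex.
rank ∂_0 = 0, rank ∂_1 = 7 ⇒ b_0 = 8 − 0 − 7 = 1; all invariant factors of ∂_1 are 1 so no torsion. So H_0 = Z.
rank ∂_1 = 7, rank ∂_2 = 4 ⇒ b_1 = 13 − 7 − 4 = 2; all invariant factors of ∂_2 are 1 so no torsion. So H_1 = Z^2.
rank ∂_2 = 4, rank ∂_3 = 1 ⇒ b_2 = 5 − 4 − 1 = 0; all invariant factors of ∂_3 are 1 so no torsion. So H_2 = 0.
rank ∂_3 = 1, rank ∂_4 = 0 ⇒ b_3 = 1 − 1 − 0 = 0. So H_3 = 0.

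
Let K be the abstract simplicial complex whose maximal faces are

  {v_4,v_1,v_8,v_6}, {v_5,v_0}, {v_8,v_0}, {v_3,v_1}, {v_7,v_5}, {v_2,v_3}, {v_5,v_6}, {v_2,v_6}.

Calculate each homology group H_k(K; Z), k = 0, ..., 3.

Fix the vertex order v_0 < v_1 < v_2 < v_3 < v_4 < v_5 < v_6 < v_7 < v_8 and write every simplex with vertices in increasing order. Then dim K = 3 and the simplices of K are:

  0-simplices (9): [v_0], [v_1], [v_2], [v_3], [v_4], [v_5], [v_6], [v_7], [v_8]
  1-simplices (13): [v_0,v_5], [v_0,v_8], [v_1,v_3], [v_1,v_4], [v_1,v_6], [v_1,v_8], [v_2,v_3], [v_2,v_6], [v_4,v_6], [v_4,v_8], [v_5,v_6], [v_5,v_7], [v_6,v_8]
  2-simplices (4): [v_1,v_4,v_6], [v_1,v_4,v_8], [v_1,v_6,v_8], [v_4,v_6,v_8]
  3-simplices (1): [v_1,v_4,v_6,v_8]

giving chain groups C_0 ≅ Z^9, C_1 ≅ Z^13, C_2 ≅ Z^4, C_3 ≅ Z^1.

The boundary map ∂_1: C_1 → C_0 maps an edge to its endpoints' difference, ∂[p,q] = q − p. For instance
  ∂[v_2,v_6] = [v_6] − [v_2].
The 9×13 boundary matrix has rank 8 and Smith normal form diag(1,1,1,1,1,1,1,1).

∂_2: C_2 → C_1 sends each 2-simplex [p,q,r] to [q,r] − [p,r] + [p,q]. For instance
  ∂[v_1,v_4,v_6] = [v_4,v_6] − [v_1,v_6] + [v_1,v_4],
  ∂[v_1,v_4,v_8] = [v_4,v_8] − [v_1,v_8] + [v_1,v_4].
The 13×4 boundary matrix has rank 3 and Smith normal form diag(1,1,1).

∂_3: C_3 → C_2 sends each 3-simplex σ to the alternating sum Σ_i (−1)^i (σ with its i-th vertex removed). For instance
  ∂[v_1,v_4,v_6,v_8] = [v_4,v_6,v_8] − [v_1,v_6,v_8] + [v_1,v_4,v_8] − [v_1,v_4,v_6].
The resulting 4×1 matrix has rank 1, and its Smith normal form has invariant factors (1).

Reading off H_k = ker ∂_k / im ∂_{k+1}:

  H_0: rank C_0 − rank ∂_1 = 9 − 8 = 1, and the invariant factors of ∂_1 are all 1, so H_0 ≅ Z.
  H_1: rank ker ∂_1 − rank ∂_2 = (13 − 8) − 3 = 2, and the invariant factors of ∂_2 are all 1, so H_1 ≅ Z^2.
  H_2: rank ker ∂_2 − rank ∂_3 = (4 − 3) − 1 = 0, and the invariant factors of ∂_3 are all 1, so H_2 ≅ 0.
  H_3: rank ker ∂_3 − rank ∂_4 = (1 − 1) − 0 = 0, and there is no ∂_4, so H_3 ≅ 0.

As a check, the Euler characteristic is 9 − 13 + 4 − 1 = -1, which agrees with 1 − 2 + 0 − 0 = -1.

H_0 = Z,  H_1 = Z^2,  H_2 = 0,  H_3 = 0.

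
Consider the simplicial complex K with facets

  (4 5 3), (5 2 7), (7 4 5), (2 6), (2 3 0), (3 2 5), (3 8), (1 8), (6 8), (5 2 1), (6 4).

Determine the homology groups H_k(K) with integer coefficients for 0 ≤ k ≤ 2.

Order the vertices as 0 < 1 < 2 < 3 < 4 < 5 < 6 < 7 < 8. Listing each simplex with vertices in this order, K has dimension 2 with simplices:

  0-simplices (9): [0], [1], [2], [3], [4], [5], [6], [7], [8]
  1-simplices (17): [0,2], [0,3], [1,2], [1,5], [1,8], [2,3], [2,5], [2,6], [2,7], [3,4], [3,5], [3,8], [4,5], [4,6], [4,7], [5,7], [6,8]
  2-simplices (6): [0,2,3], [1,2,5], [2,3,5], [2,5,7], [3,4,5], [4,5,7]

so the chain groups are C_0 ≅ Z^9, C_1 ≅ Z^17, C_2 ≅ Z^6.

Boundary ∂_1: C_1 → C_0 sends each edge [p,q] (with p < q) to q − p. For instance
  ∂[1,8] = [8] − [1].
As a 9×17 matrix over Z this has rank 8, with invariant factors (1,1,1,1,1,1,1,1).

The boundary map ∂_2: C_2 → C_1 maps a triangle to the signed sum of its edges. For instance
  ∂[1,2,5] = [2,5] − [1,5] + [1,2],
  ∂[2,3,5] = [3,5] − [2,5] + [2,3].
The resulting 17×6 matrix has rank 6, and its Smith normal form has invariant factors (1,1,1,1,1,1).

Reading off H_k = ker ∂_k / im ∂_{k+1}:

  H_0: rank C_0 − rank ∂_1 = 9 − 8 = 1, and the invariant factors of ∂_1 are all 1, so H_0 = Z.
  H_1: rank ker ∂_1 − rank ∂_2 = (17 − 8) − 6 = 3, and the invariant factors of ∂_2 are all 1, so H_1 = Z^3.
  H_2: rank ker ∂_2 − rank ∂_3 = (6 − 6) − 0 = 0, and there is no ∂_3, so H_2 = 0.

H_0 = Z,  H_1 = Z^3,  H_2 = 0.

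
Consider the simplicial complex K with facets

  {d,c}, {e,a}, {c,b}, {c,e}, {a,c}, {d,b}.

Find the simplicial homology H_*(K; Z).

H_0 = Z,  H_1 = Z^2.

K has 5 vertices, 6 edges.
rank ∂_0 = 0, rank ∂_1 = 4 ⇒ b_0 = 5 − 0 − 4 = 1; all invariant factors of ∂_1 are 1 so no torsion. So H_0 ≅ Z.
rank ∂_1 = 4, rank ∂_2 = 0 ⇒ b_1 = 6 − 4 − 0 = 2. So H_1 ≅ Z^2.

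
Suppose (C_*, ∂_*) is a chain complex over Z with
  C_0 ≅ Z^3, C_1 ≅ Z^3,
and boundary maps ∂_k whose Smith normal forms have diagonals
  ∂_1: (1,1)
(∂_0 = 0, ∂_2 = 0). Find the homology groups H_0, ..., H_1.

H_0 = Z,  H_1 = Z.

H_0: b_0 = 3 − 0 − 2 = 1; torsion from ∂_1 factors > 1: none. So H_0 = Z.
H_1: b_1 = 3 − 2 − 0 = 1; torsion from ∂_2 factors > 1: none. So H_1 = Z.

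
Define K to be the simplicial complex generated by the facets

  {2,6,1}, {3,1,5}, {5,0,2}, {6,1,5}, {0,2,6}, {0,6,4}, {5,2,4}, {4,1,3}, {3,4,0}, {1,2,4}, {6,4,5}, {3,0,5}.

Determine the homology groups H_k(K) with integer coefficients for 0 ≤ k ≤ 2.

Order the vertices as 0 < 1 < 2 < 3 < 4 < 5 < 6. Listing each simplex with vertices in this order, K has dimension 2 with simplices:

  0-simplices (7): [0], [1], [2], [3], [4], [5], [6]
  1-simplices (18): [0,2], [0,3], [0,4], [0,5], [0,6], [1,2], [1,3], [1,4], [1,5], [1,6], [2,4], [2,5], [2,6], [3,4], [3,5], [4,5], [4,6], [5,6]
  2-simplices (12): [0,2,5], [0,2,6], [0,3,4], [0,3,5], [0,4,6], [1,2,4], [1,2,6], [1,3,4], [1,3,5], [1,5,6], [2,4,5], [4,5,6]

so the chain groups are C_0 ≅ Z^7, C_1 ≅ Z^18, C_2 ≅ Z^12.

∂_1: C_1 → C_0 sends each edge [p,q] (with p < q) to q − p. For instance
  ∂[0,3] = [3] − [0].
As a 7×18 matrix over Z this has rank 6, with invariant factors (1,1,1,1,1,1).

Boundary ∂_2: C_2 → C_1 sends each 2-simplex [p,q,r] to [q,r] − [p,r] + [p,q]. For instance
  ∂[1,2,6] = [2,6] − [1,6] + [1,2],
  ∂[0,2,6] = [2,6] − [0,6] + [0,2].
The resulting 18×12 matrix has rank 12, and its Smith normal form has invariant factors (1,1,1,1,1,1,1,1,1,1,1,2).

From H_k ≅ ker(∂_k) / im(∂_{k+1}) we obtain:

  H_0: rank C_0 − rank ∂_1 = 7 − 6 = 1, and the invariant factors of ∂_1 are all 1, so H_0 = Z.
  H_1: rank ker ∂_1 − rank ∂_2 = (18 − 6) − 12 = 0, and ∂_2 has invariant factor 2 > 1, so H_1 = Z/2.
  H_2: rank ker ∂_2 − rank ∂_3 = (12 − 12) − 0 = 0, and there is no ∂_3, so H_2 = 0.

As a check, the Euler characteristic is 7 − 18 + 12 = 1, which agrees with 1 − 0 + 0 = 1.
(K is a triangulation of the real projective plane RP^2.)

H_0 ≅ Z,  H_1 ≅ Z/2,  H_2 = 0.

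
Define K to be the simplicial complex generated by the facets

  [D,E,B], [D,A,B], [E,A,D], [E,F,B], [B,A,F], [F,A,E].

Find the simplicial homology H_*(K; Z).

H_0 ≅ Z,  H_1 = 0,  H_2 ≅ Z.

K has 5 vertices, 9 edges, 6 triangles.
rank ∂_0 = 0, rank ∂_1 = 4 ⇒ b_0 = 5 − 0 − 4 = 1; all invariant factors of ∂_1 are 1 so no torsion. So H_0 ≅ Z.
rank ∂_1 = 4, rank ∂_2 = 5 ⇒ b_1 = 9 − 4 − 5 = 0; all invariant factors of ∂_2 are 1 so no torsion. So H_1 ≅ 0.
rank ∂_2 = 5, rank ∂_3 = 0 ⇒ b_2 = 6 − 5 − 0 = 1. So H_2 ≅ Z.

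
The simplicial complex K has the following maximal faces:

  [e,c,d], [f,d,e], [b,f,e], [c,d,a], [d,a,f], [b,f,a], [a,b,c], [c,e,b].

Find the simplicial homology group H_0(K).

Order the vertices as a < b < c < d < e < f. Listing each simplex with vertices in this order, K has dimension 2 with simplices:

  0-simplices (6): a, b, c, d, e, f
  1-simplices (12): ab, ac, ad, af, bc, be, bf, cd, ce, de, df, ef
  2-simplices (8): abc, abf, acd, adf, bce, bef, cde, def

Hence C_0 ≅ Z^6, C_1 ≅ Z^12, C_2 ≅ Z^8.

∂_1: C_1 → C_0 is given by ∂[p,q] = [q] − [p]. For instance
  ∂bf = f − b.
As a 6×12 matrix over Z this has rank 5, with invariant factors (1,1,1,1,1).

The boundary map ∂_2: C_2 → C_1 sends each 2-simplex [p,q,r] to [q,r] − [p,r] + [p,q]. For instance
  ∂bce = ce − be + bc,
  ∂acd = cd − ad + ac.
As a 12×8 matrix over Z this has rank 7, with invariant factors (1,1,1,1,1,1,1).

Computing H_k = (kernel of ∂_k) / (image of ∂_{k+1}):

  H_0: rank C_0 − rank ∂_1 = 6 − 5 = 1, and the invariant factors of ∂_1 are all 1, so H_0 = Z.

H_0 = Z.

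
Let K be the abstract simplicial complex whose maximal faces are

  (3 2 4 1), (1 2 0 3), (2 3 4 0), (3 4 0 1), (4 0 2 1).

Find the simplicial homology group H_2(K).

H_2 ≅ 0.

We work with the vertex ordering 0 < 1 < 2 < 3 < 4. The simplices of K, each written with vertices in increasing order, are:

  0-simplices (5): [0], [1], [2], [3], [4]
  1-simplices (10): [0,1], [0,2], [0,3], [0,4], [1,2], [1,3], [1,4], [2,3], [2,4], [3,4]
  2-simplices (10): [0,1,2], [0,1,3], [0,1,4], [0,2,3], [0,2,4], [0,3,4], [1,2,3], [1,2,4], [1,3,4], [2,3,4]
  3-simplices (5): [0,1,2,3], [0,1,2,4], [0,1,3,4], [0,2,3,4], [1,2,3,4]

giving chain groups C_0 ≅ Z^5, C_1 ≅ Z^10, C_2 ≅ Z^10, C_3 ≅ Z^5.

∂_1: C_1 → C_0 maps an edge to its endpoints' difference, ∂[p,q] = q − p. For instance
  ∂[2,3] = [3] − [2].
As a 5×10 matrix over Z this has rank 4, with invariant factors (1,1,1,1).

Boundary ∂_2: C_2 → C_1 acts by ∂[p,q,r] = [q,r] − [p,r] + [p,q]. For instance
  ∂[0,3,4] = [3,4] − [0,4] + [0,3],
  ∂[1,2,4] = [2,4] − [1,4] + [1,2].
The resulting 10×10 matrix has rank 6, and its Smith normal form has invariant factors (1,1,1,1,1,1).

Boundary ∂_3: C_3 → C_2 sends each 3-simplex σ to the alternating sum Σ_i (−1)^i (σ with its i-th vertex removed). For instance
  ∂[1,2,3,4] = [2,3,4] − [1,3,4] + [1,2,4] − [1,2,3],
  ∂[0,2,3,4] = [2,3,4] − [0,3,4] + [0,2,4] − [0,2,3].
As a 10×5 matrix over Z this has rank 4, with invariant factors (1,1,1,1).

Now H_k = ker ∂_k / im ∂_{k+1}, so:

  H_2: rank ker ∂_2 − rank ∂_3 = (10 − 6) − 4 = 0, and the invariant factors of ∂_3 are all 1, so H_2 ≅ 0.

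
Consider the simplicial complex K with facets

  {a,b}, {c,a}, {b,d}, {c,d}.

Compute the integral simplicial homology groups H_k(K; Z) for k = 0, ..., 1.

K has 4 vertices, 4 edges.
rank ∂_0 = 0, rank ∂_1 = 3 ⇒ b_0 = 4 − 0 − 3 = 1; all invariant factors of ∂_1 are 1 so no torsion. So H_0 ≅ Z.
rank ∂_1 = 3, rank ∂_2 = 0 ⇒ b_1 = 4 − 3 − 0 = 1. So H_1 ≅ Z.

H_0 = Z,  H_1 = Z.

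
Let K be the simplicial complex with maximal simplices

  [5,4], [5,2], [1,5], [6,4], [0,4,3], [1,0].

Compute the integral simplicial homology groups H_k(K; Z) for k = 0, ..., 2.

H_0 ≅ Z,  H_1 ≅ Z,  H_2 = 0.

K has 7 vertices, 8 edges, 1 triangle.
rank ∂_0 = 0, rank ∂_1 = 6 ⇒ b_0 = 7 − 0 − 6 = 1; all invariant factors of ∂_1 are 1 so no torsion. So H_0 ≅ Z.
rank ∂_1 = 6, rank ∂_2 = 1 ⇒ b_1 = 8 − 6 − 1 = 1; all invariant factors of ∂_2 are 1 so no torsion. So H_1 ≅ Z.
rank ∂_2 = 1, rank ∂_3 = 0 ⇒ b_2 = 1 − 1 − 0 = 0. So H_2 ≅ 0.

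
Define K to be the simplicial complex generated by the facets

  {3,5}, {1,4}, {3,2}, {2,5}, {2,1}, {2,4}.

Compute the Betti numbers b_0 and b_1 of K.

b_0 = 1, b_1 = 2.

K has 5 vertices, 6 edges.
rank ∂_0 = 0, rank ∂_1 = 4 ⇒ b_0 = 5 − 0 − 4 = 1; all invariant factors of ∂_1 are 1 so no torsion. So H_0 = Z.
rank ∂_1 = 4, rank ∂_2 = 0 ⇒ b_1 = 6 − 4 − 0 = 2. So H_1 = Z^2.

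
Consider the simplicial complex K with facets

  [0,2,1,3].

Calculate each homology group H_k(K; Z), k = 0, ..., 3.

K has 4 vertices, 6 edges, 4 triangles, 1 3-simplex.
rank ∂_0 = 0, rank ∂_1 = 3 ⇒ b_0 = 4 − 0 − 3 = 1; all invariant factors of ∂_1 are 1 so no torsion. So H_0 = Z.
rank ∂_1 = 3, rank ∂_2 = 3 ⇒ b_1 = 6 − 3 − 3 = 0; all invariant factors of ∂_2 are 1 so no torsion. So H_1 = 0.
rank ∂_2 = 3, rank ∂_3 = 1 ⇒ b_2 = 4 − 3 − 1 = 0; all invariant factors of ∂_3 are 1 so no torsion. So H_2 = 0.
rank ∂_3 = 1, rank ∂_4 = 0 ⇒ b_3 = 1 − 1 − 0 = 0. So H_3 = 0.

H_0 = Z,  H_1 = 0,  H_2 = 0,  H_3 = 0.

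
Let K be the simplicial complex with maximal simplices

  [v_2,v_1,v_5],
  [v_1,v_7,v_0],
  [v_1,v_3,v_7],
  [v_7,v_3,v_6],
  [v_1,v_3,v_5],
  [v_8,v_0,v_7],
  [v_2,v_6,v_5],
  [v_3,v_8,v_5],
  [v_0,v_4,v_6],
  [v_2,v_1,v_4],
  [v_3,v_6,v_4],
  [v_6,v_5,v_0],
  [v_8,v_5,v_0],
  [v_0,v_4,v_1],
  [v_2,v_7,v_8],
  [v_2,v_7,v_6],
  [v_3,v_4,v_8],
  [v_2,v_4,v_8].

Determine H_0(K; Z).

K has 9 vertices, 27 edges, 18 triangles.
rank ∂_0 = 0, rank ∂_1 = 8 ⇒ b_0 = 9 − 0 − 8 = 1; all invariant factors of ∂_1 are 1 so no torsion. So H_0 ≅ Z.

H_0 = Z.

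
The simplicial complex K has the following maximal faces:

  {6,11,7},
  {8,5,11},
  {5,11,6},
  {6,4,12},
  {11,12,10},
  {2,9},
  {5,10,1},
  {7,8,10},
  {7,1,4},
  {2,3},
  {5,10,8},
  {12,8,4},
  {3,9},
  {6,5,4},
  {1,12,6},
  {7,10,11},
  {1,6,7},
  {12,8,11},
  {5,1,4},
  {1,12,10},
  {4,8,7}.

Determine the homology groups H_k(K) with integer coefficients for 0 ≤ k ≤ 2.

H_0 ≅ Z^2,  H_1 ≅ Z^2 ⊕ Z/2Z,  H_2 = 0.

Order the vertices as 1 < 2 < 3 < 4 < 5 < 6 < 7 < 8 < 9 < 10 < 11 < 12. Listing each simplex with vertices in this order, K has dimension 2 with simplices:

  0-simplices (12): [1], [2], [3], [4], [5], [6], [7], [8], [9], [10], [11], [12]
  1-simplices (30): (30 of them)
  2-simplices (18): (18 of them)

so the chain groups are C_0 ≅ Z^12, C_1 ≅ Z^30, C_2 ≅ Z^18.

The boundary map ∂_1: C_1 → C_0 is given by ∂[p,q] = [q] − [p]. For instance
  ∂[4,7] = [7] − [4].
The 12×30 boundary matrix has rank 10 and Smith normal form diag(1,1,1,1,1,1,1,1,1,1).

The boundary map ∂_2: C_2 → C_1 maps a triangle to the signed sum of its edges. For instance
  ∂[1,6,12] = [6,12] − [1,12] + [1,6],
  ∂[8,11,12] = [11,12] − [8,12] + [8,11].
This gives a 30×18 integer matrix of rank 18; reducing to Smith normal form yields diagonal entries (1,1,1,1,1,1,1,1,1,1,1,1,1,1,1,1,1,2).

Computing H_k = (kernel of ∂_k) / (image of ∂_{k+1}):

  H_0: rank C_0 − rank ∂_1 = 12 − 10 = 2, and the invariant factors of ∂_1 are all 1, so H_0 = Z^2.
  H_1: rank ker ∂_1 − rank ∂_2 = (30 − 10) − 18 = 2, and ∂_2 has invariant factor 2 > 1, so H_1 = Z^2 ⊕ Z/2Z.
  H_2: rank ker ∂_2 − rank ∂_3 = (18 − 18) − 0 = 0, and there is no ∂_3, so H_2 = 0.

As a check, the Euler characteristic is 12 − 30 + 18 = 0, which agrees with 2 − 2 + 0 = 0.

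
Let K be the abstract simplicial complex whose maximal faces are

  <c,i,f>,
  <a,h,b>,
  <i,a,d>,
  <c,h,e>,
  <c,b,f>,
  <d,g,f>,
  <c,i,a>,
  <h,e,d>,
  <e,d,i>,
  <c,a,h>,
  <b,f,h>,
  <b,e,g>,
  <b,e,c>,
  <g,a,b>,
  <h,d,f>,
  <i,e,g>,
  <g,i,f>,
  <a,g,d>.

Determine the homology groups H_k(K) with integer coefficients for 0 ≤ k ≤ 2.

Take the total order a < b < c < d < e < f < g < h < i on the vertex set. Then K (dimension 2) consists of the simplices:

  0-simplices (9): a, b, c, d, e, f, g, h, i
  1-simplices (27): ab, ac, ad, ag, ah, ai, bc, be, bf, bg, bh, ce, cf, ch, ci, de, df, dg, dh, di, eg, eh, ei, fg, fh, fi, gi
  2-simplices (18): abg, abh, ach, aci, adg, adi, bce, bcf, beg, bfh, ceh, cfi, deh, dei, dfg, dfh, egi, fgi

giving chain groups C_0 ≅ Z^9, C_1 ≅ Z^27, C_2 ≅ Z^18.

Boundary ∂_1: C_1 → C_0 sends each edge [p,q] (with p < q) to q − p.
As a 9×27 matrix over Z this has rank 8, with invariant factors (1,1,1,1,1,1,1,1).

The boundary map ∂_2: C_2 → C_1 sends each 2-simplex [p,q,r] to [q,r] − [p,r] + [p,q]. For instance
  ∂ceh = eh − ch + ce,
  ∂bce = ce − be + bc.
This gives a 27×18 integer matrix of rank 18; reducing to Smith normal form yields diagonal entries (1,1,1,1,1,1,1,1,1,1,1,1,1,1,1,1,1,2).

Computing H_k = (kernel of ∂_k) / (image of ∂_{k+1}):

  H_0: rank C_0 − rank ∂_1 = 9 − 8 = 1, and the invariant factors of ∂_1 are all 1, so H_0 ≅ Z.
  H_1: rank ker ∂_1 − rank ∂_2 = (27 − 8) − 18 = 1, and ∂_2 has invariant factor 2 > 1, so H_1 ≅ Z ⊕ Z/2.
  H_2: rank ker ∂_2 − rank ∂_3 = (18 − 18) − 0 = 0, and there is no ∂_3, so H_2 ≅ 0.

As a check, the Euler characteristic is 9 − 27 + 18 = 0, which agrees with 1 − 1 + 0 = 0.

H_0 ≅ Z,  H_1 ≅ Z ⊕ Z/2,  H_2 = 0.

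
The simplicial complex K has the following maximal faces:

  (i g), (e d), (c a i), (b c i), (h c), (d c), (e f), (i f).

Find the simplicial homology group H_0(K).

H_0 ≅ Z.

Take the total order a < b < c < d < e < f < g < h < i on the vertex set. Then K (dimension 2) consists of the simplices:

  0-simplices (9): a, b, c, d, e, f, g, h, i
  1-simplices (11): ac, ai, bc, bi, cd, ch, ci, de, ef, fi, gi
  2-simplices (2): aci, bci

giving chain groups C_0 ≅ Z^9, C_1 ≅ Z^11, C_2 ≅ Z^2.

The boundary map ∂_1: C_1 → C_0 sends each edge [p,q] (with p < q) to q − p. For instance
  ∂bi = i − b.
The resulting 9×11 matrix has rank 8, and its Smith normal form has invariant factors (1,1,1,1,1,1,1,1).

The boundary map ∂_2: C_2 → C_1 sends each 2-simplex [p,q,r] to [q,r] − [p,r] + [p,q]. For instance
  ∂aci = ci − ai + ac,
  ∂bci = ci − bi + bc.
The resulting 11×2 matrix has rank 2, and its Smith normal form has invariant factors (1,1).

Now H_k = ker ∂_k / im ∂_{k+1}, so:

  H_0: rank C_0 − rank ∂_1 = 9 − 8 = 1, and the invariant factors of ∂_1 are all 1, so H_0 = Z.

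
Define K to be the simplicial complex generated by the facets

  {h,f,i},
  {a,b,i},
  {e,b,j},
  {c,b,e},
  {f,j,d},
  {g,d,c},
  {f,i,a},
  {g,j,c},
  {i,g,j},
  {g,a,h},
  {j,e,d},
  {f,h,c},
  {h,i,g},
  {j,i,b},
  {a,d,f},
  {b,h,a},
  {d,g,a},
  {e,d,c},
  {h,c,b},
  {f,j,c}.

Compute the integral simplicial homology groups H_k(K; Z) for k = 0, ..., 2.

We work with the vertex ordering a < b < c < d < e < f < g < h < i < j. The simplices of K, each written with vertices in increasing order, are:

  0-simplices (10): a, b, c, d, e, f, g, h, i, j
  1-simplices (30): ab, ad, af, ag, ah, ai, bc, be, bh, bi, bj, cd, ce, cf, cg, ch, cj, de, df, dg, dj, ej, fh, fi, fj, gh, gi, gj, hi, ij
  2-simplices (20): abh, abi, adf, adg, afi, agh, bce, bch, bej, bij, cde, cdg, cfh, cfj, cgj, dej, dfj, fhi, ghi, gij

Hence C_0 ≅ Z^10, C_1 ≅ Z^30, C_2 ≅ Z^20.

∂_1: C_1 → C_0 sends each edge [p,q] (with p < q) to q − p. For instance
  ∂gh = h − g.
The 10×30 boundary matrix has rank 9 and Smith normal form diag(1,1,1,1,1,1,1,1,1).

Boundary ∂_2: C_2 → C_1 maps a triangle to the signed sum of its edges. For instance
  ∂ghi = hi − gi + gh,
  ∂adf = df − af + ad.
As a 30×20 matrix over Z this has rank 20, with invariant factors (1,1,1,1,1,1,1,1,1,1,1,1,1,1,1,1,1,1,1,2).

Reading off H_k = ker ∂_k / im ∂_{k+1}:

  H_0: rank C_0 − rank ∂_1 = 10 − 9 = 1, and the invariant factors of ∂_1 are all 1, so H_0 ≅ Z.
  H_1: rank ker ∂_1 − rank ∂_2 = (30 − 9) − 20 = 1, and ∂_2 has invariant factor 2 > 1, so H_1 ≅ Z ⊕ Z/2Z.
  H_2: rank ker ∂_2 − rank ∂_3 = (20 − 20) − 0 = 0, and there is no ∂_3, so H_2 ≅ 0.

H_0 ≅ Z,  H_1 ≅ Z ⊕ Z/2Z,  H_2 = 0.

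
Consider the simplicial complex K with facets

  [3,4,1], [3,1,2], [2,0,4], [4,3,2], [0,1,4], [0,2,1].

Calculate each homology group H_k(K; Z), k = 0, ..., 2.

H_0 ≅ Z,  H_1 = 0,  H_2 ≅ Z.

Order the vertices as 0 < 1 < 2 < 3 < 4. Listing each simplex with vertices in this order, K has dimension 2 with simplices:

  0-simplices (5): [0], [1], [2], [3], [4]
  1-simplices (9): [0,1], [0,2], [0,4], [1,2], [1,3], [1,4], [2,3], [2,4], [3,4]
  2-simplices (6): [0,1,2], [0,1,4], [0,2,4], [1,2,3], [1,3,4], [2,3,4]

so the chain groups are C_0 ≅ Z^5, C_1 ≅ Z^9, C_2 ≅ Z^6.

The boundary map ∂_1: C_1 → C_0 is given by ∂[p,q] = [q] − [p]. For instance
  ∂[2,4] = [4] − [2].
The 5×9 boundary matrix has rank 4 and Smith normal form diag(1,1,1,1).

∂_2: C_2 → C_1 acts by ∂[p,q,r] = [q,r] − [p,r] + [p,q]. For instance
  ∂[1,2,3] = [2,3] − [1,3] + [1,2],
  ∂[0,1,2] = [1,2] − [0,2] + [0,1].
As a 9×6 matrix over Z this has rank 5, with invariant factors (1,1,1,1,1).

Now H_k = ker ∂_k / im ∂_{k+1}, so:

  H_0: rank C_0 − rank ∂_1 = 5 − 4 = 1, and the invariant factors of ∂_1 are all 1, so H_0 = Z.
  H_1: rank ker ∂_1 − rank ∂_2 = (9 − 4) − 5 = 0, and the invariant factors of ∂_2 are all 1, so H_1 = 0.
  H_2: rank ker ∂_2 − rank ∂_3 = (6 − 5) − 0 = 1, and there is no ∂_3, so H_2 = Z.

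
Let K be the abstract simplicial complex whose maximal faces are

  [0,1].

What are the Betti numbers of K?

b_0 = 1, b_1 = 0.

Order the vertices as 0 < 1. Listing each simplex with vertices in this order, K has dimension 1 with simplices:

  0-simplices (2): [0], [1]
  1-simplices (1): [0,1]

giving chain groups C_0 ≅ Z^2, C_1 ≅ Z^1.

The boundary map ∂_1: C_1 → C_0 sends each edge [p,q] (with p < q) to q − p. For instance
  ∂[0,1] = [1] − [0].
As a 2×1 matrix over Z this has rank 1, with invariant factors (1).

From H_k ≅ ker(∂_k) / im(∂_{k+1}) we obtain:

  H_0: rank C_0 − rank ∂_1 = 2 − 1 = 1, and the invariant factors of ∂_1 are all 1, so H_0 = Z.
  H_1: rank ker ∂_1 − rank ∂_2 = (1 − 1) − 0 = 0, and there is no ∂_2, so H_1 = 0.

As a check, the Euler characteristic is 2 − 1 = 1, which agrees with 1 − 0 = 1.

Hence the Betti numbers are b_0 = 1, b_1 = 0.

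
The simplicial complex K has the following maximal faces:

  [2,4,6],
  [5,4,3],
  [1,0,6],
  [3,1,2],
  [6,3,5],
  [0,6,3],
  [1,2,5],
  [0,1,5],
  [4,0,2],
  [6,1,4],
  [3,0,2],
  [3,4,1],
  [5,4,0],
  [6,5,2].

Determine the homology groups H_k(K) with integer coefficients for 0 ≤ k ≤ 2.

H_0 = Z,  H_1 = Z^2,  H_2 = Z.

Take the total order 0 < 1 < 2 < 3 < 4 < 5 < 6 on the vertex set. Then K (dimension 2) consists of the simplices:

  0-simplices (7): [0], [1], [2], [3], [4], [5], [6]
  1-simplices (21): [0,1], [0,2], [0,3], [0,4], [0,5], [0,6], [1,2], [1,3], [1,4], [1,5], [1,6], [2,3], [2,4], [2,5], [2,6], [3,4], [3,5], [3,6], [4,5], [4,6], [5,6]
  2-simplices (14): [0,1,5], [0,1,6], [0,2,3], [0,2,4], [0,3,6], [0,4,5], [1,2,3], [1,2,5], [1,3,4], [1,4,6], [2,4,6], [2,5,6], [3,4,5], [3,5,6]

Hence C_0 ≅ Z^7, C_1 ≅ Z^21, C_2 ≅ Z^14.

∂_1: C_1 → C_0 is given by ∂[p,q] = [q] − [p]. For instance
  ∂[3,4] = [4] − [3].
As a 7×21 matrix over Z this has rank 6, with invariant factors (1,1,1,1,1,1).

The boundary map ∂_2: C_2 → C_1 sends each 2-simplex [p,q,r] to [q,r] − [p,r] + [p,q]. For instance
  ∂[2,5,6] = [5,6] − [2,6] + [2,5],
  ∂[0,2,4] = [2,4] − [0,4] + [0,2].
As a 21×14 matrix over Z this has rank 13, with invariant factors (1,1,1,1,1,1,1,1,1,1,1,1,1).

Computing H_k = (kernel of ∂_k) / (image of ∂_{k+1}):

  H_0: rank C_0 − rank ∂_1 = 7 − 6 = 1, and the invariant factors of ∂_1 are all 1, so H_0 = Z.
  H_1: rank ker ∂_1 − rank ∂_2 = (21 − 6) − 13 = 2, and the invariant factors of ∂_2 are all 1, so H_1 = Z^2.
  H_2: rank ker ∂_2 − rank ∂_3 = (14 − 13) − 0 = 1, and there is no ∂_3, so H_2 = Z.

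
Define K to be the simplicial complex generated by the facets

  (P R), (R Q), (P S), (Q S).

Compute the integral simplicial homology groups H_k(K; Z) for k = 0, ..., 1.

Take the total order P < Q < R < S on the vertex set. Then K (dimension 1) consists of the simplices:

  0-simplices (4): P, Q, R, S
  1-simplices (4): PR, PS, QR, QS

so the chain groups are C_0 ≅ Z^4, C_1 ≅ Z^4.

Boundary ∂_1: C_1 → C_0 maps an edge to its endpoints' difference, ∂[p,q] = q − p.
The resulting 4×4 matrix has rank 3, and its Smith normal form has invariant factors (1,1,1).

Reading off H_k = ker ∂_k / im ∂_{k+1}:

  H_0: rank C_0 − rank ∂_1 = 4 − 3 = 1, and the invariant factors of ∂_1 are all 1, so H_0 = Z.
  H_1: rank ker ∂_1 − rank ∂_2 = (4 − 3) − 0 = 1, and there is no ∂_2, so H_1 = Z.

(K is a triangulation of the circle S^1.)

H_0 = Z,  H_1 = Z.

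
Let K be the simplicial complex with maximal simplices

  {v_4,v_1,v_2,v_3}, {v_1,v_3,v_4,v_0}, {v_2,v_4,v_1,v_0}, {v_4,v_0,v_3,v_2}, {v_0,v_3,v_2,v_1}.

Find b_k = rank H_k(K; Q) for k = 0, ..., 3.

We work with the vertex ordering v_0 < v_1 < v_2 < v_3 < v_4. The simplices of K, each written with vertices in increasing order, are:

  0-simplices (5): [v_0], [v_1], [v_2], [v_3], [v_4]
  1-simplices (10): [v_0,v_1], [v_0,v_2], [v_0,v_3], [v_0,v_4], [v_1,v_2], [v_1,v_3], [v_1,v_4], [v_2,v_3], [v_2,v_4], [v_3,v_4]
  2-simplices (10): [v_0,v_1,v_2], [v_0,v_1,v_3], [v_0,v_1,v_4], [v_0,v_2,v_3], [v_0,v_2,v_4], [v_0,v_3,v_4], [v_1,v_2,v_3], [v_1,v_2,v_4], [v_1,v_3,v_4], [v_2,v_3,v_4]
  3-simplices (5): [v_0,v_1,v_2,v_3], [v_0,v_1,v_2,v_4], [v_0,v_1,v_3,v_4], [v_0,v_2,v_3,v_4], [v_1,v_2,v_3,v_4]

giving chain groups C_0 ≅ Z^5, C_1 ≅ Z^10, C_2 ≅ Z^10, C_3 ≅ Z^5.

The boundary map ∂_1: C_1 → C_0 sends each edge [p,q] (with p < q) to q − p. For instance
  ∂[v_2,v_3] = [v_3] − [v_2].
The 5×10 boundary matrix has rank 4 and Smith normal form diag(1,1,1,1).

The boundary map ∂_2: C_2 → C_1 acts by ∂[p,q,r] = [q,r] − [p,r] + [p,q]. For instance
  ∂[v_0,v_1,v_2] = [v_1,v_2] − [v_0,v_2] + [v_0,v_1],
  ∂[v_0,v_1,v_4] = [v_1,v_4] − [v_0,v_4] + [v_0,v_1].
As a 10×10 matrix over Z this has rank 6, with invariant factors (1,1,1,1,1,1).

The boundary map ∂_3: C_3 → C_2 sends each 3-simplex σ to the alternating sum Σ_i (−1)^i (σ with its i-th vertex removed). For instance
  ∂[v_1,v_2,v_3,v_4] = [v_2,v_3,v_4] − [v_1,v_3,v_4] + [v_1,v_2,v_4] − [v_1,v_2,v_3],
  ∂[v_0,v_1,v_2,v_3] = [v_1,v_2,v_3] − [v_0,v_2,v_3] + [v_0,v_1,v_3] − [v_0,v_1,v_2].
As a 10×5 matrix over Z this has rank 4, with invariant factors (1,1,1,1).

Now H_k = ker ∂_k / im ∂_{k+1}, so:

  H_0: rank C_0 − rank ∂_1 = 5 − 4 = 1, and the invariant factors of ∂_1 are all 1, so H_0 ≅ Z.
  H_1: rank ker ∂_1 − rank ∂_2 = (10 − 4) − 6 = 0, and the invariant factors of ∂_2 are all 1, so H_1 ≅ 0.
  H_2: rank ker ∂_2 − rank ∂_3 = (10 − 6) − 4 = 0, and the invariant factors of ∂_3 are all 1, so H_2 ≅ 0.
  H_3: rank ker ∂_3 − rank ∂_4 = (5 − 4) − 0 = 1, and there is no ∂_4, so H_3 ≅ Z.

(K is a triangulation of the 3-sphere S^3.)

Hence the Betti numbers are b_0 = 1, b_1 = 0, b_2 = 0, b_3 = 1.

b_0 = 1, b_1 = 0, b_2 = 0, b_3 = 1.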